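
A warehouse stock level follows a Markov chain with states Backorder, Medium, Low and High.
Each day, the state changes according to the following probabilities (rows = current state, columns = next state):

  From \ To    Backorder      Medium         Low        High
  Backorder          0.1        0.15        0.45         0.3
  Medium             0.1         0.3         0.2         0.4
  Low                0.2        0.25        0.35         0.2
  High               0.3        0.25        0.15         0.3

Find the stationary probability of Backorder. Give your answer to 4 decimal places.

Let the stationary distribution be π with π = πP and π_1 + π_2 + π_3 + π_4 = 1.
π_1 = 0.1·π_1 + 0.1·π_2 + 0.2·π_3 + 0.3·π_4
π_2 = 0.15·π_1 + 0.3·π_2 + 0.25·π_3 + 0.25·π_4
π_3 = 0.45·π_1 + 0.2·π_2 + 0.35·π_3 + 0.15·π_4
Solving with the normalization constraint gives π = (0.1867, 0.2435, 0.2727, 0.2971).
So the stationary probability of Backorder is 0.1867.

0.1867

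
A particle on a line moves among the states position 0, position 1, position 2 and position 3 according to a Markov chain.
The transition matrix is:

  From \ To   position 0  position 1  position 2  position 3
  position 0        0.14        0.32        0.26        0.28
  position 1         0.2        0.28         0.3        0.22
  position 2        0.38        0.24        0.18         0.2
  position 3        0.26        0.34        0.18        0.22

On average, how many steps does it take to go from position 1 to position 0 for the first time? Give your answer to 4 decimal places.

3.8915

Let t(s) be the expected number of steps to first reach position 0 from state s, with t(position 0) = 0. Conditioning on the first step:
t(position 1) = 1 + 0.28·t(position 1) + 0.3·t(position 2) + 0.22·t(position 3)
t(position 2) = 1 + 0.24·t(position 1) + 0.18·t(position 2) + 0.2·t(position 3)
t(position 3) = 1 + 0.34·t(position 1) + 0.18·t(position 2) + 0.22·t(position 3)
Solving: t(position 1) = 3.8915, t(position 2) = 3.2689, t(position 3) = 3.7327.
Expected steps from position 1 to position 0: 3.8915.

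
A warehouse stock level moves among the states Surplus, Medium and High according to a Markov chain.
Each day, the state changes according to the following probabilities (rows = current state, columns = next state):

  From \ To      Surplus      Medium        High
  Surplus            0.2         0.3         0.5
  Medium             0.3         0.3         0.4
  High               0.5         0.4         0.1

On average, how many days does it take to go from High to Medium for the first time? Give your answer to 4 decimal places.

2.7660

Let t(s) be the expected number of days to first reach Medium from state s, with t(Medium) = 0. Conditioning on the first day:
t(Surplus) = 1 + 0.2·t(Surplus) + 0.5·t(High)
t(High) = 1 + 0.5·t(Surplus) + 0.1·t(High)
Solving: t(Surplus) = 2.9787, t(High) = 2.7660.
Expected days from High to Medium: 2.7660.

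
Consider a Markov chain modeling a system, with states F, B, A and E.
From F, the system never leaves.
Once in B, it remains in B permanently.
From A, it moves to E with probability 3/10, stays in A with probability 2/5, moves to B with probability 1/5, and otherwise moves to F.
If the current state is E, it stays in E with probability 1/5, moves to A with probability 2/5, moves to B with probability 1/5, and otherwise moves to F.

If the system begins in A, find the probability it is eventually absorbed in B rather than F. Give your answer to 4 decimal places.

Let h(s) be the probability of absorption at B starting from transient state s. Then h(B) = 1 and h(F) = 0. By first-step analysis:
h(A) = 0.1·0 + 0.2·1 + 0.4·h(A) + 0.3·h(E)
h(E) = 0.2·0 + 0.2·1 + 0.4·h(A) + 0.2·h(E)
Solving: h(A) = 0.6111, h(E) = 0.5556.
Starting from A, the probability is 0.6111.

0.6111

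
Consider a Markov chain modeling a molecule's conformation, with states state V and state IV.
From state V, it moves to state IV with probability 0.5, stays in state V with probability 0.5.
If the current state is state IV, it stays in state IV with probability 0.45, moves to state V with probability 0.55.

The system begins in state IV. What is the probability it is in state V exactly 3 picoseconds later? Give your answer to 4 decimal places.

Propagate the distribution vector 3 picoseconds from state IV.
After 0 picoseconds: (0.0000, 1.0000)
After 1 picosecond: (0.5500, 0.4500)
After 2 picoseconds: (0.5225, 0.4775)
After 3 picoseconds: (0.5239, 0.4761)
P(in state V after 3 picoseconds) = 0.5239

0.5239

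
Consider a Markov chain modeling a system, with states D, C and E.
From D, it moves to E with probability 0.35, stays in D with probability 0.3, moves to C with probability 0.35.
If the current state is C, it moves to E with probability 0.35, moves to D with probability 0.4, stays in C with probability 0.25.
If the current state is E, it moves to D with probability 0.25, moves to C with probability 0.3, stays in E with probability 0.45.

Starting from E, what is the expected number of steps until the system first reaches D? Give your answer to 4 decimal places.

Let t(s) be the expected number of steps to first reach D from state s, with t(D) = 0. Conditioning on the first step:
t(C) = 1 + 0.25·t(C) + 0.35·t(E)
t(E) = 1 + 0.3·t(C) + 0.45·t(E)
Solving: t(C) = 2.9268, t(E) = 3.4146.
Expected steps from E to D: 3.4146.

3.4146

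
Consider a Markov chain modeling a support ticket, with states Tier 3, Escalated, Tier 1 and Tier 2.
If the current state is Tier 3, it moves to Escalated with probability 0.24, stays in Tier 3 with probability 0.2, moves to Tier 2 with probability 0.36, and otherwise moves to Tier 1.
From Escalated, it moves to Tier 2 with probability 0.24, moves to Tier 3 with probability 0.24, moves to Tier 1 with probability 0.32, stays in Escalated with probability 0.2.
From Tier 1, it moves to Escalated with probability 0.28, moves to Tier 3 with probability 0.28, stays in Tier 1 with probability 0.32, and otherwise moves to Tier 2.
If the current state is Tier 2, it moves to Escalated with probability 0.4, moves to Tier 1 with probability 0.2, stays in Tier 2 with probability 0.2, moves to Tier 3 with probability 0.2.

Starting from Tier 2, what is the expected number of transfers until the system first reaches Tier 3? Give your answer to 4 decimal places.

Let t(s) be the expected number of transfers to first reach Tier 3 from state s, with t(Tier 3) = 0. Conditioning on the first transfer:
t(Escalated) = 1 + 0.2·t(Escalated) + 0.32·t(Tier 1) + 0.24·t(Tier 2)
t(Tier 1) = 1 + 0.28·t(Escalated) + 0.32·t(Tier 1) + 0.12·t(Tier 2)
t(Tier 2) = 1 + 0.4·t(Escalated) + 0.2·t(Tier 1) + 0.2·t(Tier 2)
Solving: t(Escalated) = 4.0985, t(Tier 1) = 3.9130, t(Tier 2) = 4.2775.
Expected transfers from Tier 2 to Tier 3: 4.2775.

4.2775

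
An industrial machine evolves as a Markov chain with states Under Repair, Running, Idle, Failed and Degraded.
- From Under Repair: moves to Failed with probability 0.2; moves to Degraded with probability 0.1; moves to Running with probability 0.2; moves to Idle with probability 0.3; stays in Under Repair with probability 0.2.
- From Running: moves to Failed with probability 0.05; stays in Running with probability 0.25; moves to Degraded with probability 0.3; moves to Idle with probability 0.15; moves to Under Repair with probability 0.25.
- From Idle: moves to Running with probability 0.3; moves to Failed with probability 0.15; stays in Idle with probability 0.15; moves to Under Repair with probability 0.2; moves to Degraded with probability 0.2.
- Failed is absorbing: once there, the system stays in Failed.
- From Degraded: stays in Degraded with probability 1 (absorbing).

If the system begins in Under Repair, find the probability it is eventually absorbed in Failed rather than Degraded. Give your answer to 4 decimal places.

0.4742

Let h(s) be the probability of absorption at Failed starting from transient state s. Then h(Failed) = 1 and h(Degraded) = 0. By first-step analysis:
h(Under Repair) = 0.2·h(Under Repair) + 0.2·h(Running) + 0.3·h(Idle) + 0.2·1 + 0.1·0
h(Running) = 0.25·h(Under Repair) + 0.25·h(Running) + 0.15·h(Idle) + 0.05·1 + 0.3·0
h(Idle) = 0.2·h(Under Repair) + 0.3·h(Running) + 0.15·h(Idle) + 0.15·1 + 0.2·0
Solving: h(Under Repair) = 0.4742, h(Running) = 0.3038, h(Idle) = 0.3953.
Starting from Under Repair, the probability is 0.4742.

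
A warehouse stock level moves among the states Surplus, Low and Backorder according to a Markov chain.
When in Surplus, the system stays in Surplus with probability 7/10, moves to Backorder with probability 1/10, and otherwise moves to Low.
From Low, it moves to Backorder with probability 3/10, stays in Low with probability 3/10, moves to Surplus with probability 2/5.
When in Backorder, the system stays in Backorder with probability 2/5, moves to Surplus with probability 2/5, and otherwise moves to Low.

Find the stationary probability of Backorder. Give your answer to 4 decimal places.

Let the stationary distribution be π with π = πP and π_1 + π_2 + π_3 = 1.
π_1 = 0.7·π_1 + 0.4·π_2 + 0.4·π_3
π_2 = 0.2·π_1 + 0.3·π_2 + 0.2·π_3
Solving with the normalization constraint gives π = (0.5714, 0.2222, 0.2063).
So the stationary probability of Backorder is 0.2063.

0.2063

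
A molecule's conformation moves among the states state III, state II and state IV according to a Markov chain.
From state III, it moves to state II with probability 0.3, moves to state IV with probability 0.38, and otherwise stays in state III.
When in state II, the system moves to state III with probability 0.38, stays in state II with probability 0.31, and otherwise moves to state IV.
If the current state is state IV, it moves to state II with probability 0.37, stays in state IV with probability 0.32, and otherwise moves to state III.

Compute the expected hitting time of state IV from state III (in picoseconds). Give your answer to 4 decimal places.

2.7872

Let t(s) be the expected number of picoseconds to first reach state IV from state s, with t(state IV) = 0. Conditioning on the first picosecond:
t(state III) = 1 + 0.32·t(state III) + 0.3·t(state II)
t(state II) = 1 + 0.38·t(state III) + 0.31·t(state II)
Solving: t(state III) = 2.7872, t(state II) = 2.9842.
Expected picoseconds from state III to state IV: 2.7872.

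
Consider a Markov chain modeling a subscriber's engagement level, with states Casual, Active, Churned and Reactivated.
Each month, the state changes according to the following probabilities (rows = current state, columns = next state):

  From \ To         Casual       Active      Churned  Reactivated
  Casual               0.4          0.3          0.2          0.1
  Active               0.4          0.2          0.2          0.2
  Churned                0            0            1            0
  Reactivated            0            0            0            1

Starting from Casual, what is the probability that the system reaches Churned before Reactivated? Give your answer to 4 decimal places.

Let h(s) be the probability of absorption at Churned starting from transient state s. Then h(Churned) = 1 and h(Reactivated) = 0. By first-step analysis:
h(Casual) = 0.4·h(Casual) + 0.3·h(Active) + 0.2·1 + 0.1·0
h(Active) = 0.4·h(Casual) + 0.2·h(Active) + 0.2·1 + 0.2·0
Solving: h(Casual) = 0.6111, h(Active) = 0.5556.
Starting from Casual, the probability is 0.6111.

0.6111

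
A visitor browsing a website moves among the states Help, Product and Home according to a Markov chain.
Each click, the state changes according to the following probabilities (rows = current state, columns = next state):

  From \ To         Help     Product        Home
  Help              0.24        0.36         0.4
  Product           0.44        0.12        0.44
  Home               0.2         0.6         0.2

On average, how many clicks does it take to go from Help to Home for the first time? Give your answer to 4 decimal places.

Let t(s) be the expected number of clicks to first reach Home from state s, with t(Home) = 0. Conditioning on the first click:
t(Help) = 1 + 0.24·t(Help) + 0.36·t(Product)
t(Product) = 1 + 0.44·t(Help) + 0.12·t(Product)
Solving: t(Help) = 2.4295, t(Product) = 2.3511.
Expected clicks from Help to Home: 2.4295.

2.4295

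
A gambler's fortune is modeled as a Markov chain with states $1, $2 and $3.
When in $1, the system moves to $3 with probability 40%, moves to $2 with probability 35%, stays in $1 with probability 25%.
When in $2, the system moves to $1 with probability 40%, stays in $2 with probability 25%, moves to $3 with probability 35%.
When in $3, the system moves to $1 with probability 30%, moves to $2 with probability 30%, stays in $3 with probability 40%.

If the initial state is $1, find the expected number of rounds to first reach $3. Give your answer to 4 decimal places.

2.6036

Let t(s) be the expected number of rounds to first reach $3 from state s, with t($3) = 0. Conditioning on the first round:
t($1) = 1 + 0.25·t($1) + 0.35·t($2)
t($2) = 1 + 0.4·t($1) + 0.25·t($2)
Solving: t($1) = 2.6036, t($2) = 2.7219.
Expected rounds from $1 to $3: 2.6036.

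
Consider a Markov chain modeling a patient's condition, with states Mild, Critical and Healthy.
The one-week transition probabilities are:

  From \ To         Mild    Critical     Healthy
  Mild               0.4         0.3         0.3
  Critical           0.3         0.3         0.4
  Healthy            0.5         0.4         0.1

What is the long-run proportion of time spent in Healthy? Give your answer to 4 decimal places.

0.2773

Let the stationary distribution be π with π = πP and π_1 + π_2 + π_3 = 1.
π_1 = 0.4·π_1 + 0.3·π_2 + 0.5·π_3
π_2 = 0.3·π_1 + 0.3·π_2 + 0.4·π_3
Solving with the normalization constraint gives π = (0.3950, 0.3277, 0.2773).
So the stationary probability of Healthy is 0.2773.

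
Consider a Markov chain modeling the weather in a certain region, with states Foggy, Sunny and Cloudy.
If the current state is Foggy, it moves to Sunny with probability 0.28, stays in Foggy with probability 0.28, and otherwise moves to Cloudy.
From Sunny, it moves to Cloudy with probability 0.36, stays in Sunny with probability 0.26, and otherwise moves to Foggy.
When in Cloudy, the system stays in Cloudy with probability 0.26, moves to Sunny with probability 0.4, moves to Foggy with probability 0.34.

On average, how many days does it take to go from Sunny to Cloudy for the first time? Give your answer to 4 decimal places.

Let t(s) be the expected number of days to first reach Cloudy from state s, with t(Cloudy) = 0. Conditioning on the first day:
t(Foggy) = 1 + 0.28·t(Foggy) + 0.28·t(Sunny)
t(Sunny) = 1 + 0.38·t(Foggy) + 0.26·t(Sunny)
Solving: t(Foggy) = 2.3921, t(Sunny) = 2.5797.
Expected days from Sunny to Cloudy: 2.5797.

2.5797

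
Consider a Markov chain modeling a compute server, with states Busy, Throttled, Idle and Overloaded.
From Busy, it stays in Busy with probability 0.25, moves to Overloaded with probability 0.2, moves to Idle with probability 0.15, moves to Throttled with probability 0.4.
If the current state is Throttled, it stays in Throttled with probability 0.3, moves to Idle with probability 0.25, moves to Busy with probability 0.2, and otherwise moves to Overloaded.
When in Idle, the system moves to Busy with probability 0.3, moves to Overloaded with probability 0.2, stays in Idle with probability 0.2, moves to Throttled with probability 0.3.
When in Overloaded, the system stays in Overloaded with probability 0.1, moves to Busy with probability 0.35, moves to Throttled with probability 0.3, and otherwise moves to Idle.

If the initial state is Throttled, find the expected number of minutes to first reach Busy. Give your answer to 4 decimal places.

3.9236

Let t(s) be the expected number of minutes to first reach Busy from state s, with t(Busy) = 0. Conditioning on the first minute:
t(Throttled) = 1 + 0.3·t(Throttled) + 0.25·t(Idle) + 0.25·t(Overloaded)
t(Idle) = 1 + 0.3·t(Throttled) + 0.2·t(Idle) + 0.2·t(Overloaded)
t(Overloaded) = 1 + 0.3·t(Throttled) + 0.25·t(Idle) + 0.1·t(Overloaded)
Solving: t(Throttled) = 3.9236, t(Idle) = 3.5743, t(Overloaded) = 3.4119.
Expected minutes from Throttled to Busy: 3.9236.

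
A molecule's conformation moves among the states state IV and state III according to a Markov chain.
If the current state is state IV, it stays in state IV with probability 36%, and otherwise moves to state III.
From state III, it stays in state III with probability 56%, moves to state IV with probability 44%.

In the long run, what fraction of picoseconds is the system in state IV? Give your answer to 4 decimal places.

Let the stationary distribution be π with π = πP and π_1 + π_2 = 1.
π_1 = 0.36·π_1 + 0.44·π_2
Solving with the normalization constraint gives π = (0.4074, 0.5926).
So the stationary probability of state IV is 0.4074.

0.4074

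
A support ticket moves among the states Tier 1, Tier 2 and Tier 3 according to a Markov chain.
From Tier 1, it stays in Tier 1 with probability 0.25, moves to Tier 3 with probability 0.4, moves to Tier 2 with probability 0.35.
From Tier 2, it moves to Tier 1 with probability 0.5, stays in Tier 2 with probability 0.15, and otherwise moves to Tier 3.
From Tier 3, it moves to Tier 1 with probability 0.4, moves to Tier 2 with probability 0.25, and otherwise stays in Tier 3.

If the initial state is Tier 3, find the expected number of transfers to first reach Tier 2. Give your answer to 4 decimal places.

Let t(s) be the expected number of transfers to first reach Tier 2 from state s, with t(Tier 2) = 0. Conditioning on the first transfer:
t(Tier 1) = 1 + 0.25·t(Tier 1) + 0.4·t(Tier 3)
t(Tier 3) = 1 + 0.4·t(Tier 1) + 0.35·t(Tier 3)
Solving: t(Tier 1) = 3.2061, t(Tier 3) = 3.5115.
Expected transfers from Tier 3 to Tier 2: 3.5115.

3.5115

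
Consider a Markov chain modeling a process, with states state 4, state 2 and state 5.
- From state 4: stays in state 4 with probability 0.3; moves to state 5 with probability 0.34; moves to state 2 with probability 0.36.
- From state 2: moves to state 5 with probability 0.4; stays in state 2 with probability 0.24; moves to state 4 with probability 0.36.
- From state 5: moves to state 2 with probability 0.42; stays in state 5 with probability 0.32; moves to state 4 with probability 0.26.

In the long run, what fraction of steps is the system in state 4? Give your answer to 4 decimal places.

0.3063

Let the stationary distribution be π with π = πP and π_1 + π_2 + π_3 = 1.
π_1 = 0.3·π_1 + 0.36·π_2 + 0.26·π_3
π_2 = 0.36·π_1 + 0.24·π_2 + 0.42·π_3
Solving with the normalization constraint gives π = (0.3063, 0.3404, 0.3534).
So the stationary probability of state 4 is 0.3063.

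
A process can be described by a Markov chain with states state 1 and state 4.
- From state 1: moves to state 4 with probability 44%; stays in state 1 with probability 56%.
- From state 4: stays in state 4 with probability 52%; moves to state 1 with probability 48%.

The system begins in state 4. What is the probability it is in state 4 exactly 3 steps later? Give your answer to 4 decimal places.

Propagate the distribution vector 3 steps from state 4.
After 0 steps: (0.0000, 1.0000)
After 1 step: (0.4800, 0.5200)
After 2 steps: (0.5184, 0.4816)
After 3 steps: (0.5215, 0.4785)
P(in state 4 after 3 steps) = 0.4785

0.4785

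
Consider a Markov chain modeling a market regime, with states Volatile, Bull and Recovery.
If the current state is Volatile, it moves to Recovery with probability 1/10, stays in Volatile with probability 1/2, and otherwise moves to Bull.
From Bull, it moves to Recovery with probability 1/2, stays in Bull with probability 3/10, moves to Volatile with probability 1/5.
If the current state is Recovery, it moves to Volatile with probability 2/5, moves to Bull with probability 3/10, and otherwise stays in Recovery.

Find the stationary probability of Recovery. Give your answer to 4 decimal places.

Let the stationary distribution be π with π = πP and π_1 + π_2 + π_3 = 1.
π_1 = 0.5·π_1 + 0.2·π_2 + 0.4·π_3
π_2 = 0.4·π_1 + 0.3·π_2 + 0.3·π_3
Solving with the normalization constraint gives π = (0.3696, 0.3370, 0.2935).
So the stationary probability of Recovery is 0.2935.

0.2935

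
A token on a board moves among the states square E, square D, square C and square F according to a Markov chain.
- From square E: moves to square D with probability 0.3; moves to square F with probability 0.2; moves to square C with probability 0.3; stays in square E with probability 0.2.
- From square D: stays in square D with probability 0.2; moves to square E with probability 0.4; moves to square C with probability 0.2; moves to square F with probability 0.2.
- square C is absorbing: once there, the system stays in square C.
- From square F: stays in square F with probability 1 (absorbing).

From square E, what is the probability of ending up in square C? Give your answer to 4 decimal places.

0.5769

Let h(s) be the probability of absorption at square C starting from transient state s. Then h(square C) = 1 and h(square F) = 0. By first-step analysis:
h(square E) = 0.2·h(square E) + 0.3·h(square D) + 0.3·1 + 0.2·0
h(square D) = 0.4·h(square E) + 0.2·h(square D) + 0.2·1 + 0.2·0
Solving: h(square E) = 0.5769, h(square D) = 0.5385.
Starting from square E, the probability is 0.5769.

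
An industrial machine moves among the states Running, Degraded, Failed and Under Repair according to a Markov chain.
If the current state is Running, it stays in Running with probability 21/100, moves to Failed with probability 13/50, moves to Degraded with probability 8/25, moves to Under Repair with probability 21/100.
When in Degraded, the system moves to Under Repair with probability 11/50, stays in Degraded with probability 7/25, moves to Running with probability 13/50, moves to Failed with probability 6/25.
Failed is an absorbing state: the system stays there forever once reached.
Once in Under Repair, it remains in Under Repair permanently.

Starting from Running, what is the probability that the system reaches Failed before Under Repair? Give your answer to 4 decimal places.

Let h(s) be the probability of absorption at Failed starting from transient state s. Then h(Failed) = 1 and h(Under Repair) = 0. By first-step analysis:
h(Running) = 0.21·h(Running) + 0.32·h(Degraded) + 0.26·1 + 0.21·0
h(Degraded) = 0.26·h(Running) + 0.28·h(Degraded) + 0.24·1 + 0.22·0
Solving: h(Running) = 0.5437, h(Degraded) = 0.5297.
Starting from Running, the probability is 0.5437.

0.5437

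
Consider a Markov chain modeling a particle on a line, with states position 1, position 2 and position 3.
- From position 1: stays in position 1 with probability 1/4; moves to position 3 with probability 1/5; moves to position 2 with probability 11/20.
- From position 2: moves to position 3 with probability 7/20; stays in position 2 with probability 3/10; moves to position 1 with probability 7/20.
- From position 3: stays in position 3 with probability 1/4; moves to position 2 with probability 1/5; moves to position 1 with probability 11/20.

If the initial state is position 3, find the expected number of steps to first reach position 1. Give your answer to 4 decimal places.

Let t(s) be the expected number of steps to first reach position 1 from state s, with t(position 1) = 0. Conditioning on the first step:
t(position 2) = 1 + 0.3·t(position 2) + 0.35·t(position 3)
t(position 3) = 1 + 0.2·t(position 2) + 0.25·t(position 3)
Solving: t(position 2) = 2.4176, t(position 3) = 1.9780.
Expected steps from position 3 to position 1: 1.9780.

1.9780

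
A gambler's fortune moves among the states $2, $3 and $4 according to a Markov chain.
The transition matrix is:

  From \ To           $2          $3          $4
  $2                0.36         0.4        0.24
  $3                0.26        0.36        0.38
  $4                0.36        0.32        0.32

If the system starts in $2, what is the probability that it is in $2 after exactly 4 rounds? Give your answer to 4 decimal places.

Propagate the distribution vector 4 rounds from $2.
After 0 rounds: (1.0000, 0.0000, 0.0000)
After 1 round: (0.3600, 0.4000, 0.2400)
After 2 rounds: (0.3200, 0.3648, 0.3152)
After 3 rounds: (0.3235, 0.3602, 0.3163)
After 4 rounds: (0.3240, 0.3603, 0.3157)
P(in $2 after 4 rounds) = 0.3240

0.3240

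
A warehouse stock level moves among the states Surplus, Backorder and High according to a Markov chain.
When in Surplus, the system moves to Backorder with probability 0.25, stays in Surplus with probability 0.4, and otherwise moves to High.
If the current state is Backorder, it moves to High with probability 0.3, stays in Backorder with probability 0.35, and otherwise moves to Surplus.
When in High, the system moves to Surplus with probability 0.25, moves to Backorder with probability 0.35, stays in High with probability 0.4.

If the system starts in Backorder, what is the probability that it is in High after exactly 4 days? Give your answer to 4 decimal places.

Propagate the distribution vector 4 days from Backorder.
After 0 days: (0.0000, 1.0000, 0.0000)
After 1 day: (0.3500, 0.3500, 0.3000)
After 2 days: (0.3375, 0.3150, 0.3475)
After 3 days: (0.3321, 0.3163, 0.3516)
After 4 days: (0.3314, 0.3168, 0.3518)
P(in High after 4 days) = 0.3518

0.3518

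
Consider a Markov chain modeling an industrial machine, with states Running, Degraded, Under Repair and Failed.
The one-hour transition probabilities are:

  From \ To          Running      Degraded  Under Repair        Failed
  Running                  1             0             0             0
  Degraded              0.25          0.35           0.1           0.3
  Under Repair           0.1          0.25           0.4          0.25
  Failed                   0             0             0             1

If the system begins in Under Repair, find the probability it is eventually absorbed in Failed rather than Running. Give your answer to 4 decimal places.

Let h(s) be the probability of absorption at Failed starting from transient state s. Then h(Failed) = 1 and h(Running) = 0. By first-step analysis:
h(Degraded) = 0.25·0 + 0.35·h(Degraded) + 0.1·h(Under Repair) + 0.3·1
h(Under Repair) = 0.1·0 + 0.25·h(Degraded) + 0.4·h(Under Repair) + 0.25·1
Solving: h(Degraded) = 0.5616, h(Under Repair) = 0.6507.
Starting from Under Repair, the probability is 0.6507.

0.6507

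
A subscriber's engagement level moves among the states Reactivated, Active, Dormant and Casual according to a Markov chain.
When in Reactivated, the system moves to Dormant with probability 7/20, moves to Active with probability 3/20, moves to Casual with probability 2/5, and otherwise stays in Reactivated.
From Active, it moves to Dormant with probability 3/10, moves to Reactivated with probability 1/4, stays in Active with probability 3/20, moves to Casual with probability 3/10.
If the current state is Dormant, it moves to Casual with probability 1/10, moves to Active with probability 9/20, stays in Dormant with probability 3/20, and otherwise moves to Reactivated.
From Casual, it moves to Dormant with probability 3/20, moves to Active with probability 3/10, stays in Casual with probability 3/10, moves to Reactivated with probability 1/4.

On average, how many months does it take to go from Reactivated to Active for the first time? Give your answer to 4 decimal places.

Let t(s) be the expected number of months to first reach Active from state s, with t(Active) = 0. Conditioning on the first month:
t(Reactivated) = 1 + 0.1·t(Reactivated) + 0.35·t(Dormant) + 0.4·t(Casual)
t(Dormant) = 1 + 0.3·t(Reactivated) + 0.15·t(Dormant) + 0.1·t(Casual)
t(Casual) = 1 + 0.25·t(Reactivated) + 0.15·t(Dormant) + 0.3·t(Casual)
Solving: t(Reactivated) = 3.7416, t(Dormant) = 2.8953, t(Casual) = 3.3853.
Expected months from Reactivated to Active: 3.7416.

3.7416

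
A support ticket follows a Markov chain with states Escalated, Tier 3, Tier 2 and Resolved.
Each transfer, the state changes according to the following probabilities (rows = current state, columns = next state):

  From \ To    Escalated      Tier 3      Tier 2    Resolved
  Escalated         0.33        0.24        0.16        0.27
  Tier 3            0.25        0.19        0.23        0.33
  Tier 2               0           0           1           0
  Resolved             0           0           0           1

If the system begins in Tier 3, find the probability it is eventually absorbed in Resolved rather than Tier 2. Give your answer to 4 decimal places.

Let h(s) be the probability of absorption at Resolved starting from transient state s. Then h(Resolved) = 1 and h(Tier 2) = 0. By first-step analysis:
h(Escalated) = 0.33·h(Escalated) + 0.24·h(Tier 3) + 0.16·0 + 0.27·1
h(Tier 3) = 0.25·h(Escalated) + 0.19·h(Tier 3) + 0.23·0 + 0.33·1
Solving: h(Escalated) = 0.6172, h(Tier 3) = 0.5979.
Starting from Tier 3, the probability is 0.5979.

0.5979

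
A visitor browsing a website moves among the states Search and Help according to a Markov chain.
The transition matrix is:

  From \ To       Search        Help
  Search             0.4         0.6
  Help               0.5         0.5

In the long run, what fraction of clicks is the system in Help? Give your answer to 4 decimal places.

0.5455

Let the stationary distribution be π with π = πP and π_1 + π_2 = 1.
π_1 = 0.4·π_1 + 0.5·π_2
Solving with the normalization constraint gives π = (0.4545, 0.5455).
So the stationary probability of Help is 0.5455.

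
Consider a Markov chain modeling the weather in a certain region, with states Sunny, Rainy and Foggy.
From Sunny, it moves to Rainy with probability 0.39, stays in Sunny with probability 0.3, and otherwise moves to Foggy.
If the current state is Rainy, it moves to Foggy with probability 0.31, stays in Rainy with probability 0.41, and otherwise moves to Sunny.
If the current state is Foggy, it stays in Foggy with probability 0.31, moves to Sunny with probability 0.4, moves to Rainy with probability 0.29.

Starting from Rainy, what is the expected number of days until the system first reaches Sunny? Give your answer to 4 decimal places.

Let t(s) be the expected number of days to first reach Sunny from state s, with t(Sunny) = 0. Conditioning on the first day:
t(Rainy) = 1 + 0.41·t(Rainy) + 0.31·t(Foggy)
t(Foggy) = 1 + 0.29·t(Rainy) + 0.31·t(Foggy)
Solving: t(Rainy) = 3.1526, t(Foggy) = 2.7743.
Expected days from Rainy to Sunny: 3.1526.

3.1526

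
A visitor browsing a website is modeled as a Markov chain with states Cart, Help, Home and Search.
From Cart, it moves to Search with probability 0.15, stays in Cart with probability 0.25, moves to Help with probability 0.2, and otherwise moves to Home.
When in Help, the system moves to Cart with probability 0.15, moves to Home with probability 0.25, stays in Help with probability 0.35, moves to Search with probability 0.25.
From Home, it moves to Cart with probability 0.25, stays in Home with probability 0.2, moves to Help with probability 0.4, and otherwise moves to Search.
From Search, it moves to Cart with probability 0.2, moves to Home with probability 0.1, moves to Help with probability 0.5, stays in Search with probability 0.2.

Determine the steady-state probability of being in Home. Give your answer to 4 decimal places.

0.2393

Let the stationary distribution be π with π = πP and π_1 + π_2 + π_3 + π_4 = 1.
π_1 = 0.25·π_1 + 0.15·π_2 + 0.25·π_3 + 0.2·π_4
π_2 = 0.2·π_1 + 0.35·π_2 + 0.4·π_3 + 0.5·π_4
π_3 = 0.4·π_1 + 0.25·π_2 + 0.2·π_3 + 0.1·π_4
Solving with the normalization constraint gives π = (0.2041, 0.3607, 0.2393, 0.1959).
So the stationary probability of Home is 0.2393.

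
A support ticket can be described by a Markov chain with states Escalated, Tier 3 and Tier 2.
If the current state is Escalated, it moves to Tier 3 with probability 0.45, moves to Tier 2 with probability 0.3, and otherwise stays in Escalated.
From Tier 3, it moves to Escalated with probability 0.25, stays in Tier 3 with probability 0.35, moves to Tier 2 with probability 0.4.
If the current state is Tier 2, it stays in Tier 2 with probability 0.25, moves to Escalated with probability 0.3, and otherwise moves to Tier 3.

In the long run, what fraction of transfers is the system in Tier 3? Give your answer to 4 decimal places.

Let the stationary distribution be π with π = πP and π_1 + π_2 + π_3 = 1.
π_1 = 0.25·π_1 + 0.25·π_2 + 0.3·π_3
π_2 = 0.45·π_1 + 0.35·π_2 + 0.45·π_3
Solving with the normalization constraint gives π = (0.2662, 0.4091, 0.3247).
So the stationary probability of Tier 3 is 0.4091.

0.4091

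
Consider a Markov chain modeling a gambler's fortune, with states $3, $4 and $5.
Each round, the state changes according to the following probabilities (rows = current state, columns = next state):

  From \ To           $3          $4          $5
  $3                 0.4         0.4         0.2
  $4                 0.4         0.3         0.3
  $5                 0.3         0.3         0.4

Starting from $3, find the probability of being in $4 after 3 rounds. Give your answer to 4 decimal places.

0.3380

Propagate the distribution vector 3 rounds from $3.
After 0 rounds: (1.0000, 0.0000, 0.0000)
After 1 round: (0.4000, 0.4000, 0.2000)
After 2 rounds: (0.3800, 0.3400, 0.2800)
After 3 rounds: (0.3720, 0.3380, 0.2900)
P(in $4 after 3 rounds) = 0.3380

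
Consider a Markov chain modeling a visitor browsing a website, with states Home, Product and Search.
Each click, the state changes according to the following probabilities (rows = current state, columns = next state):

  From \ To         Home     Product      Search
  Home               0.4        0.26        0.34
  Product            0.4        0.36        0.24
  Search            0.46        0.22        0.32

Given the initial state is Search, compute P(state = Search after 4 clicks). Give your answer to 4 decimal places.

Propagate the distribution vector 4 clicks from Search.
After 0 clicks: (0.0000, 0.0000, 1.0000)
After 1 click: (0.4600, 0.2200, 0.3200)
After 2 clicks: (0.4192, 0.2692, 0.3116)
After 3 clicks: (0.4187, 0.2745, 0.3068)
After 4 clicks: (0.4184, 0.2752, 0.3064)
P(in Search after 4 clicks) = 0.3064

0.3064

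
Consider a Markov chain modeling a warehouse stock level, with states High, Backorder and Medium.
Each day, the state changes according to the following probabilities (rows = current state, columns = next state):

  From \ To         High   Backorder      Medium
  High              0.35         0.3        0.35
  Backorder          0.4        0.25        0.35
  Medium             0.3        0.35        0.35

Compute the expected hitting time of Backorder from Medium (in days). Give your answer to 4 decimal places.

Let t(s) be the expected number of days to first reach Backorder from state s, with t(Backorder) = 0. Conditioning on the first day:
t(High) = 1 + 0.35·t(High) + 0.35·t(Medium)
t(Medium) = 1 + 0.3·t(High) + 0.35·t(Medium)
Solving: t(High) = 3.1496, t(Medium) = 2.9921.
Expected days from Medium to Backorder: 2.9921.

2.9921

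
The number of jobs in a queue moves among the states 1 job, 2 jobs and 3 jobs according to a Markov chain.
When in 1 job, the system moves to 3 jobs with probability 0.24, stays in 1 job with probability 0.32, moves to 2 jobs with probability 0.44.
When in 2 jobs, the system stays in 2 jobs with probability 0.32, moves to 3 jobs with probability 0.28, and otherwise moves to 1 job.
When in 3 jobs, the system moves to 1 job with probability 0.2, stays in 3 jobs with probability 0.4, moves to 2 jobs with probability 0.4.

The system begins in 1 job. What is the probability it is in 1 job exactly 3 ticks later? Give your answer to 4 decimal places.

0.3147

Propagate the distribution vector 3 ticks from 1 job.
After 0 ticks: (1.0000, 0.0000, 0.0000)
After 1 tick: (0.3200, 0.4400, 0.2400)
After 2 ticks: (0.3264, 0.3776, 0.2960)
After 3 ticks: (0.3147, 0.3828, 0.3025)
P(in 1 job after 3 ticks) = 0.3147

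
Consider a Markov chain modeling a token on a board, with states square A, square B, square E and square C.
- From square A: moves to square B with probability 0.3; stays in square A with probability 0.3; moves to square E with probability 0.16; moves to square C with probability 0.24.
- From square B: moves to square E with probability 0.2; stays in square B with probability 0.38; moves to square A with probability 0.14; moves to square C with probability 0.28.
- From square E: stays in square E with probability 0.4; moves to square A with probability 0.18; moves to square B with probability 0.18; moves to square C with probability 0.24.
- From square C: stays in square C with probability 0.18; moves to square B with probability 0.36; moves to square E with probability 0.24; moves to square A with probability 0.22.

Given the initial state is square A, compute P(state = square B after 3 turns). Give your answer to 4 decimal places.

Propagate the distribution vector 3 turns from square A.
After 0 turns: (1.0000, 0.0000, 0.0000, 0.0000)
After 1 turn: (0.3000, 0.3000, 0.1600, 0.2400)
After 2 turns: (0.2136, 0.3192, 0.2296, 0.2376)
After 3 turns: (0.2024, 0.3122, 0.2469, 0.2385)
P(in square B after 3 turns) = 0.3122

0.3122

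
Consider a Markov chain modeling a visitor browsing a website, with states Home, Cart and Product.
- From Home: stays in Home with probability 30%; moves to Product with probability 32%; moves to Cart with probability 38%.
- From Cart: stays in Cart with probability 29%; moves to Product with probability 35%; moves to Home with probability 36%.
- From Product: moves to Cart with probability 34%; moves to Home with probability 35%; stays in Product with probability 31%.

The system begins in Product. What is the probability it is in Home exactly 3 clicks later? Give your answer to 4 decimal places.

Propagate the distribution vector 3 clicks from Product.
After 0 clicks: (0.0000, 0.0000, 1.0000)
After 1 click: (0.3500, 0.3400, 0.3100)
After 2 clicks: (0.3359, 0.3370, 0.3271)
After 3 clicks: (0.3366, 0.3366, 0.3268)
P(in Home after 3 clicks) = 0.3366

0.3366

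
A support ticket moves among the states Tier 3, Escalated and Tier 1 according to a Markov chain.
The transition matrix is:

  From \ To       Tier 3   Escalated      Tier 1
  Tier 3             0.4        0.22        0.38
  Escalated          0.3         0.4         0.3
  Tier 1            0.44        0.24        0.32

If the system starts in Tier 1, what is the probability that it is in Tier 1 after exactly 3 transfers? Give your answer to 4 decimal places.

Propagate the distribution vector 3 transfers from Tier 1.
After 0 transfers: (0.0000, 0.0000, 1.0000)
After 1 transfer: (0.4400, 0.2400, 0.3200)
After 2 transfers: (0.3888, 0.2696, 0.3416)
After 3 transfers: (0.3867, 0.2754, 0.3379)
P(in Tier 1 after 3 transfers) = 0.3379

0.3379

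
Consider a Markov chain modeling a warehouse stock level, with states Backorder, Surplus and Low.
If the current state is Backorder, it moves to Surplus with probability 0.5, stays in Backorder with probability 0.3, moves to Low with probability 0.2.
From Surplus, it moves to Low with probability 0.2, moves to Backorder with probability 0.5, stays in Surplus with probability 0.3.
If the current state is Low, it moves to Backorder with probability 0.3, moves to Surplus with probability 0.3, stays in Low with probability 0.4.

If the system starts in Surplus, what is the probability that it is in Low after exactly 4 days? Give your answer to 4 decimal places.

0.2496

Propagate the distribution vector 4 days from Surplus.
After 0 days: (0.0000, 1.0000, 0.0000)
After 1 day: (0.5000, 0.3000, 0.2000)
After 2 days: (0.3600, 0.4000, 0.2400)
After 3 days: (0.3800, 0.3720, 0.2480)
After 4 days: (0.3744, 0.3760, 0.2496)
P(in Low after 4 days) = 0.2496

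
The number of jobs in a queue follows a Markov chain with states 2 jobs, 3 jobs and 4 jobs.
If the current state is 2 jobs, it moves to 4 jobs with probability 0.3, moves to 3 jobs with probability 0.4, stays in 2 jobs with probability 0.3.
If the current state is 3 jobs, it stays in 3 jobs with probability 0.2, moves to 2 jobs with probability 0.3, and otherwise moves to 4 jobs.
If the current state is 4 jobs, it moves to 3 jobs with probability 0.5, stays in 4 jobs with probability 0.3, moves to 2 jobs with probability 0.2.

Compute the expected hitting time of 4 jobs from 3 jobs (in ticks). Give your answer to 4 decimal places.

Let t(s) be the expected number of ticks to first reach 4 jobs from state s, with t(4 jobs) = 0. Conditioning on the first tick:
t(2 jobs) = 1 + 0.3·t(2 jobs) + 0.4·t(3 jobs)
t(3 jobs) = 1 + 0.3·t(2 jobs) + 0.2·t(3 jobs)
Solving: t(2 jobs) = 2.7273, t(3 jobs) = 2.2727.
Expected ticks from 3 jobs to 4 jobs: 2.2727.

2.2727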